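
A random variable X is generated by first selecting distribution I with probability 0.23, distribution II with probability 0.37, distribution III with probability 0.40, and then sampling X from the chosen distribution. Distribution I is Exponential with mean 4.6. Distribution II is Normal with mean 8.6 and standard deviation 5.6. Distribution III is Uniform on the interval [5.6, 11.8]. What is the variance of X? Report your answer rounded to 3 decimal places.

20.661

Per component, I: μ=4.6, E[X²]=42.32; II: μ=8.6, E[X²]=105.32; III: μ=8.7, E[X²]=78.8933.
E[X] = 0.23·4.6 + 0.37·8.6 + 0.4·8.7 = 7.72.
E[X²] = 0.23·42.32 + 0.37·105.32 + 0.4·78.8933 = 80.2593.
Var(X) = E[X²] − (E[X])² = 80.2593 − 59.5984 = 20.6609.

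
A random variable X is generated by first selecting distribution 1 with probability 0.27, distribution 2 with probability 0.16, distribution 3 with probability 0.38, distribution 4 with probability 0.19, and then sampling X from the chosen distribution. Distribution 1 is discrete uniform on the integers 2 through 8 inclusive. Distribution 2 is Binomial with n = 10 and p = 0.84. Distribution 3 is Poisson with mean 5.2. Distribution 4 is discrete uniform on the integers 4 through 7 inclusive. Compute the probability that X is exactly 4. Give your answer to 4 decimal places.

0.1502

Conditional on each component, P(X = 4): 1: 0.142857; 2: 0.00175411; 3: 0.168063; 4: 0.25.
By total probability, P(X = 4) = 0.27·0.142857 + 0.16·0.00175411 + 0.38·0.168063 + 0.19·0.25 = 0.150216.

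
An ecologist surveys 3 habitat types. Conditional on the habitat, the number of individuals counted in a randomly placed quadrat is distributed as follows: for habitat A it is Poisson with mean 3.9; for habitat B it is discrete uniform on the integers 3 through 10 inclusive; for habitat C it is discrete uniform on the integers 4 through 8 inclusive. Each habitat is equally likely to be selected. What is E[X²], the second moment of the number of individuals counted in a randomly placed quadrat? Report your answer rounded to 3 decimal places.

For each component E[X²] = Var + (mean)², giving A: 19.11; B: 47.5; C: 38.
Overall E[X²] = 0.333333·19.11 + 0.333333·47.5 + 0.333333·38 = 34.87.

34.870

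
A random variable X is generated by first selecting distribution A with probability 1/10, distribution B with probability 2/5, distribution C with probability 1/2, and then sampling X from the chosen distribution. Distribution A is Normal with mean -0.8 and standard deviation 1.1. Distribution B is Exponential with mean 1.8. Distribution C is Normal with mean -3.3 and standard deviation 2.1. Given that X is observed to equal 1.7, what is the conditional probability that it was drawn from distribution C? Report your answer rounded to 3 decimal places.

Likelihoods f(1.7 | ·): A: 0.0274087; B: 0.216053; C: 0.0111609.
Posterior ∝ prior × likelihood. Numerator for C: 0.5·0.0111609 = 0.00558043.
Normalizing constant: 0.1·0.0274087 + 0.4·0.216053 + 0.5·0.0111609 = 0.0947425.
P(C | observation) = 0.00558043 / 0.0947425 = 0.058901.

0.059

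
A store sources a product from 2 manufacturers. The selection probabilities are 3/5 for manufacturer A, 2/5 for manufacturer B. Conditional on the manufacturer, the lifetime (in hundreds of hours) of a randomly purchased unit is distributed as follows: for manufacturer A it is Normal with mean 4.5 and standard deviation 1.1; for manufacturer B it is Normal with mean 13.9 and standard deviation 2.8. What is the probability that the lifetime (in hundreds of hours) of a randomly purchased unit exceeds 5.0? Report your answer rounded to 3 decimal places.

Conditional on each manufacturer, P(X > 5.0): A: 0.324718; B: 0.99926.
By total probability, P(X > 5.0) = 0.6·0.324718 + 0.4·0.99926 = 0.594535.

0.595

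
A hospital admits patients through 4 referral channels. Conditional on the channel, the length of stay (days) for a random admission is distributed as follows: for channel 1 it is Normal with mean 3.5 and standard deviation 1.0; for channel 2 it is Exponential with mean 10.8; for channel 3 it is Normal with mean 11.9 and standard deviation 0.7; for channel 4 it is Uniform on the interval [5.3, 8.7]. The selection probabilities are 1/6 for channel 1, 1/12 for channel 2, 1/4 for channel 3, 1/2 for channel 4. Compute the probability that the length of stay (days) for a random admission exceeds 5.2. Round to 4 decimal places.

Conditional on each channel, P(X > 5.2): 1: 0.0445655; 2: 0.617867; 3: 1; 4: 1.
By total probability, P(X > 5.2) = 0.166667·0.0445655 + 0.0833333·0.617867 + 0.25·1 + 0.5·1 = 0.808917.

0.8089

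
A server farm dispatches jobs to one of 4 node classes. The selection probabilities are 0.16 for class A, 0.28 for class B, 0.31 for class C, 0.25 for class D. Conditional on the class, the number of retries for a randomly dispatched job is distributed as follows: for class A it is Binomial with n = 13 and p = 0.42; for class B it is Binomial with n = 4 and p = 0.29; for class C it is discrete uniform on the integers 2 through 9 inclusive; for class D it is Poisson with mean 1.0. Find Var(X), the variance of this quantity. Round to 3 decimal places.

7.445

Per component, A: μ=5.46, E[X²]=32.9784; B: μ=1.16, E[X²]=2.1692; C: μ=5.5, E[X²]=35.5; D: μ=1, E[X²]=2.
E[X] = 0.16·5.46 + 0.28·1.16 + 0.31·5.5 + 0.25·1 = 3.1534.
E[X²] = 0.16·32.9784 + 0.28·2.1692 + 0.31·35.5 + 0.25·2 = 17.3889.
Var(X) = E[X²] − (E[X])² = 17.3889 − 9.94393 = 7.44499.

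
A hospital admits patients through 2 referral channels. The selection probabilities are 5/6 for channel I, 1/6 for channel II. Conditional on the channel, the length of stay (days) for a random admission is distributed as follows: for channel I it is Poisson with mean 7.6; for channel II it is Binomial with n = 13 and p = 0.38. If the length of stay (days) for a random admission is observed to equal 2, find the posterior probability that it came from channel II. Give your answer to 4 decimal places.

Likelihoods P(X=2 | ·): I: 0.014453; II: 0.0586098.
Posterior ∝ prior × likelihood. Numerator for II: 0.166667·0.0586098 = 0.0097683.
Normalizing constant: 0.833333·0.014453 + 0.166667·0.0586098 = 0.0218125.
P(II | observation) = 0.0097683 / 0.0218125 = 0.44783.

0.4478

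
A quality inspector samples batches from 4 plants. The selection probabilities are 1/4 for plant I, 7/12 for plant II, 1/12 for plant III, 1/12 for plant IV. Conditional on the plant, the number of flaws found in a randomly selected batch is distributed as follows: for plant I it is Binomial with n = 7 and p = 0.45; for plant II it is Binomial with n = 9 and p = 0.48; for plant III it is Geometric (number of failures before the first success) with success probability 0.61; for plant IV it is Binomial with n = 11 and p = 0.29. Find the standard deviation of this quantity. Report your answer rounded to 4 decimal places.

1.7653

Per component, I: μ=3.15, E[X²]=11.655; II: μ=4.32, E[X²]=20.9088; III: μ=0.639344, E[X²]=1.45687; IV: μ=3.19, E[X²]=12.441.
E[X] = 0.25·3.15 + 0.583333·4.32 + 0.0833333·0.639344 + 0.0833333·3.19 = 3.62661.
E[X²] = 0.25·11.655 + 0.583333·20.9088 + 0.0833333·1.45687 + 0.0833333·12.441 = 16.2687.
Var(X) = E[X²] − (E[X])² = 16.2687 − 13.1523 = 3.11639.
SD(X) = √3.11639 = 1.76533.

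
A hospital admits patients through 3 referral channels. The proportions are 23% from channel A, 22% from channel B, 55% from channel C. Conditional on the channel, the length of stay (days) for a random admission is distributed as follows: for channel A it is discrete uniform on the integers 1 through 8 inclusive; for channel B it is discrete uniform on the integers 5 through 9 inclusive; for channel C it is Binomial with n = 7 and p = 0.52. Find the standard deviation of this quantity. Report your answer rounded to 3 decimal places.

2.094

Per component, A: μ=4.5, E[X²]=25.5; B: μ=7, E[X²]=51; C: μ=3.64, E[X²]=14.9968.
E[X] = 0.23·4.5 + 0.22·7 + 0.55·3.64 = 4.577.
E[X²] = 0.23·25.5 + 0.22·51 + 0.55·14.9968 = 25.3332.
Var(X) = E[X²] − (E[X])² = 25.3332 − 20.9489 = 4.38431.
SD(X) = √4.38431 = 2.09387.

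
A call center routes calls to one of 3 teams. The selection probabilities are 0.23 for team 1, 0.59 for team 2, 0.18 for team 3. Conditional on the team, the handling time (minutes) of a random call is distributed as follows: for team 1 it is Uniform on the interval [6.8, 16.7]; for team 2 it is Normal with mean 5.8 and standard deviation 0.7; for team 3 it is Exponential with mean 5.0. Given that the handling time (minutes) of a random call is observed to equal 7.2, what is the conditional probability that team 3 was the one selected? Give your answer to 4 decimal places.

0.1104

Likelihoods f(7.2 | ·): 1: 0.10101; 2: 0.07713; 3: 0.0473856.
Posterior ∝ prior × likelihood. Numerator for 3: 0.18·0.0473856 = 0.0085294.
Normalizing constant: 0.23·0.10101 + 0.59·0.07713 + 0.18·0.0473856 = 0.0772684.
P(3 | observation) = 0.0085294 / 0.0772684 = 0.110387.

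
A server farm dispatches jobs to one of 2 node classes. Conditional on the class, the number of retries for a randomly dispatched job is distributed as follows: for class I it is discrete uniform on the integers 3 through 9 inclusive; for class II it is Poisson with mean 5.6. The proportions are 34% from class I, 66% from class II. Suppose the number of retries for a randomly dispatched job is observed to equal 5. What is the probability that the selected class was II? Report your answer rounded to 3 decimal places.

0.698

Likelihoods P(X=5 | ·): I: 0.142857; II: 0.169711.
Posterior ∝ prior × likelihood. Numerator for II: 0.66·0.169711 = 0.112009.
Normalizing constant: 0.34·0.142857 + 0.66·0.169711 = 0.160581.
P(II | observation) = 0.112009 / 0.160581 = 0.697526.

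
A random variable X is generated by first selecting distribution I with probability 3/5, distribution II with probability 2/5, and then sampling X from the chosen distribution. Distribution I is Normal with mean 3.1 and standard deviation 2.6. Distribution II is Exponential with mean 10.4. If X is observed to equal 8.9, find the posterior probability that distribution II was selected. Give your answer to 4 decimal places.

Likelihoods f(8.9 | ·): I: 0.012745; II: 0.0408612.
Posterior ∝ prior × likelihood. Numerator for II: 0.4·0.0408612 = 0.0163445.
Normalizing constant: 0.6·0.012745 + 0.4·0.0408612 = 0.0239915.
P(II | observation) = 0.0163445 / 0.0239915 = 0.681262.

0.6813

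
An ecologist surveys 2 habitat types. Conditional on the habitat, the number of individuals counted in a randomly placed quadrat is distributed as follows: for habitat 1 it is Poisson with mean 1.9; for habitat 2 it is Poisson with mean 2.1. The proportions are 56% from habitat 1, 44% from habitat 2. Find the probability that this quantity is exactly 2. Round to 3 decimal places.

0.270

Conditional on each habitat, P(X = 2): 1: 0.269971; 2: 0.270016.
By total probability, P(X = 2) = 0.56·0.269971 + 0.44·0.270016 = 0.269991.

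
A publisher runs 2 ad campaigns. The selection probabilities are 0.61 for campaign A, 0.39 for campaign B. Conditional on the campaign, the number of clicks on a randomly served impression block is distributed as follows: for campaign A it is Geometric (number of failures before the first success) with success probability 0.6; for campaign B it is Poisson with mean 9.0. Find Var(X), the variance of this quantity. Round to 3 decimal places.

Per component, A: μ=0.666667, E[X²]=1.55556; B: μ=9, E[X²]=90.
E[X] = 0.61·0.666667 + 0.39·9 = 3.91667.
E[X²] = 0.61·1.55556 + 0.39·90 = 36.0489.
Var(X) = E[X²] − (E[X])² = 36.0489 − 15.3403 = 20.7086.

20.709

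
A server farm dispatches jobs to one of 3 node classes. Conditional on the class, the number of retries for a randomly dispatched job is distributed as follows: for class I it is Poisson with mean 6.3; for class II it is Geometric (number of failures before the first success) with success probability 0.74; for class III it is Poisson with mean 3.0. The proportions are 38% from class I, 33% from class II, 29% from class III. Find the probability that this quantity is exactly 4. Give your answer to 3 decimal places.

Conditional on each class, P(X = 4): I: 0.12053; II: 0.00338162; III: 0.168031.
By total probability, P(X = 4) = 0.38·0.12053 + 0.33·0.00338162 + 0.29·0.168031 = 0.0956465.

0.096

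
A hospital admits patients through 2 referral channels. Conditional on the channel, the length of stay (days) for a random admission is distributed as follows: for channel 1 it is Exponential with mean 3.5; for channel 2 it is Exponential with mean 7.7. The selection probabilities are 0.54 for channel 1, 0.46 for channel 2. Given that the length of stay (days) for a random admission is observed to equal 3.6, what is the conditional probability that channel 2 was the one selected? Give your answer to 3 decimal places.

Likelihoods f(3.6 | ·): 1: 0.102148; 2: 0.0813697.
Posterior ∝ prior × likelihood. Numerator for 2: 0.46·0.0813697 = 0.03743.
Normalizing constant: 0.54·0.102148 + 0.46·0.0813697 = 0.0925899.
P(2 | observation) = 0.03743 / 0.0925899 = 0.404256.

0.404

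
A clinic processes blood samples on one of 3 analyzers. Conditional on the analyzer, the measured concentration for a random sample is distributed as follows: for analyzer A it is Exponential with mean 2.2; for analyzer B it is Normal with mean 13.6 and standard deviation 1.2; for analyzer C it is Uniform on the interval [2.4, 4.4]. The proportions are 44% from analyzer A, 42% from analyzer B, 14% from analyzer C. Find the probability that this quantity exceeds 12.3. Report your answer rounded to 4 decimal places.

Conditional on each analyzer, P(X > 12.3): A: 0.00373163; B: 0.86067; C: 0.
By total probability, P(X > 12.3) = 0.44·0.00373163 + 0.42·0.86067 + 0.14·0 = 0.363123.

0.3631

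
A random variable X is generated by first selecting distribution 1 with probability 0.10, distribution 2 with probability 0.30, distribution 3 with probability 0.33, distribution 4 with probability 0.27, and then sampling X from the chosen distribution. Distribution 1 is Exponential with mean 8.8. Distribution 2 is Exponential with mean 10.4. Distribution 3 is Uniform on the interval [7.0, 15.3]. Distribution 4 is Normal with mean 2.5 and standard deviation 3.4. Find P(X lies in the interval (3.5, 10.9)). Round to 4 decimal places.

0.4043

Conditional on each component, P(3.5 < X < 10.9): 1: 0.382066; 2: 0.363627; 3: 0.46988; 4: 0.377589.
By total probability, P(3.5 < X < 10.9) = 0.1·0.382066 + 0.3·0.363627 + 0.33·0.46988 + 0.27·0.377589 = 0.404304.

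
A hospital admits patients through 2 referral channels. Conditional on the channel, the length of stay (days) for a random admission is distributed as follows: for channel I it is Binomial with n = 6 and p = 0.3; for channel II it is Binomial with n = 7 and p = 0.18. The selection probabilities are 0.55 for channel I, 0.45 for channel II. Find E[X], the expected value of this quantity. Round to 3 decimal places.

1.557

Component means — I: 1.8; II: 1.26.
E[X] = 0.55·1.8 + 0.45·1.26 = 1.557.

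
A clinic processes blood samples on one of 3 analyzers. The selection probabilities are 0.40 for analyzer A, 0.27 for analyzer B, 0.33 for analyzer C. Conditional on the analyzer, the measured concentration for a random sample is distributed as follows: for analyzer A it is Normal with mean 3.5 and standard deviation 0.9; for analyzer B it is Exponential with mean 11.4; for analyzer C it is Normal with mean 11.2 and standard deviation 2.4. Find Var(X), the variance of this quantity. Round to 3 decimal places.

Per component, A: μ=3.5, E[X²]=13.06; B: μ=11.4, E[X²]=259.92; C: μ=11.2, E[X²]=131.2.
E[X] = 0.4·3.5 + 0.27·11.4 + 0.33·11.2 = 8.174.
E[X²] = 0.4·13.06 + 0.27·259.92 + 0.33·131.2 = 118.698.
Var(X) = E[X²] − (E[X])² = 118.698 − 66.8143 = 51.8841.

51.884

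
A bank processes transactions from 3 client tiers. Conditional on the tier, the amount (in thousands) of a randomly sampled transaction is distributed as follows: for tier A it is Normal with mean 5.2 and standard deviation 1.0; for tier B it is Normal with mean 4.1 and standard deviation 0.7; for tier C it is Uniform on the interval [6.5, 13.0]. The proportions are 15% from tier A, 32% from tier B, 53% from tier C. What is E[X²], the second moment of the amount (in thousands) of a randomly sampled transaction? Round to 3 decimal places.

For each component E[X²] = Var + (mean)², giving A: 28.04; B: 17.3; C: 98.5833.
Overall E[X²] = 0.15·28.04 + 0.32·17.3 + 0.53·98.5833 = 61.9912.

61.991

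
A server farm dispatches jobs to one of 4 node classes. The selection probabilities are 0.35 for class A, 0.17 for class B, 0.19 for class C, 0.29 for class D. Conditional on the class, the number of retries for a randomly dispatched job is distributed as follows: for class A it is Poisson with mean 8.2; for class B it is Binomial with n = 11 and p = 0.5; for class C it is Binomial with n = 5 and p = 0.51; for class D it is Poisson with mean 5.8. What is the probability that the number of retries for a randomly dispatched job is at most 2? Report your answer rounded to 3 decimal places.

Conditional on each class, P(X ≤ 2): A: 0.0117607; B: 0.0327148; C: 0.481255; D: 0.0715108.
By total probability, P(X ≤ 2) = 0.35·0.0117607 + 0.17·0.0327148 + 0.19·0.481255 + 0.29·0.0715108 = 0.121854.

0.122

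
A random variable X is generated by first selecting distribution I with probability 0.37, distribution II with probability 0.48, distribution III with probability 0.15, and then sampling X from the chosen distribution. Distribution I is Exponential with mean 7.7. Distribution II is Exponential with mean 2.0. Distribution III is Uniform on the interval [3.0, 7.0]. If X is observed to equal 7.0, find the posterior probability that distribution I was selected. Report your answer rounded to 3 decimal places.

Likelihoods f(7.0 | ·): I: 0.0523234; II: 0.0150987; III: 0.25.
Posterior ∝ prior × likelihood. Numerator for I: 0.37·0.0523234 = 0.0193597.
Normalizing constant: 0.37·0.0523234 + 0.48·0.0150987 + 0.15·0.25 = 0.064107.
P(I | observation) = 0.0193597 / 0.064107 = 0.30199.

0.302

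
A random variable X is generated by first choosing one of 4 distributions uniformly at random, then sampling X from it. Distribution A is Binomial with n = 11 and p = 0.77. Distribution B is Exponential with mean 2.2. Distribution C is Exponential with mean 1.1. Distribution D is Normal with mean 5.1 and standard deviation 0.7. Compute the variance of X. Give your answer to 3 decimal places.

10.285

Per component, A: μ=8.47, E[X²]=73.689; B: μ=2.2, E[X²]=9.68; C: μ=1.1, E[X²]=2.42; D: μ=5.1, E[X²]=26.5.
E[X] = 0.25·8.47 + 0.25·2.2 + 0.25·1.1 + 0.25·5.1 = 4.2175.
E[X²] = 0.25·73.689 + 0.25·9.68 + 0.25·2.42 + 0.25·26.5 = 28.0723.
Var(X) = E[X²] − (E[X])² = 28.0723 − 17.7873 = 10.2849.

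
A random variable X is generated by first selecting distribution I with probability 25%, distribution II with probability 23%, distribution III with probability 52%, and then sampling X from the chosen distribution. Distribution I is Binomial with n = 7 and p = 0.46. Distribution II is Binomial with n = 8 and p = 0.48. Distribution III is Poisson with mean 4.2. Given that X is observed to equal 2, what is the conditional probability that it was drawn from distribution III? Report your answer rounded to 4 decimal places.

Likelihoods P(X=2 | ·): I: 0.204035; II: 0.127544; III: 0.132261.
Posterior ∝ prior × likelihood. Numerator for III: 0.52·0.132261 = 0.0687757.
Normalizing constant: 0.25·0.204035 + 0.23·0.127544 + 0.52·0.132261 = 0.14912.
P(III | observation) = 0.0687757 / 0.14912 = 0.461212.

0.4612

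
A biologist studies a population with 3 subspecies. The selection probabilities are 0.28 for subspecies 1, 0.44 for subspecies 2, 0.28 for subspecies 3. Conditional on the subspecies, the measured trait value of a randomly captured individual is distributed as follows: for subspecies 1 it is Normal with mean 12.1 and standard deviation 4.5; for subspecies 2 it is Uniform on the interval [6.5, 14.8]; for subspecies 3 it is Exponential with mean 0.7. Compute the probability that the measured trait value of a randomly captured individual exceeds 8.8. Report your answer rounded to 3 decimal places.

Conditional on each subspecies, P(X > 8.8): 1: 0.768322; 2: 0.722892; 3: 3.46975e-06.
By total probability, P(X > 8.8) = 0.28·0.768322 + 0.44·0.722892 + 0.28·3.46975e-06 = 0.533204.

0.533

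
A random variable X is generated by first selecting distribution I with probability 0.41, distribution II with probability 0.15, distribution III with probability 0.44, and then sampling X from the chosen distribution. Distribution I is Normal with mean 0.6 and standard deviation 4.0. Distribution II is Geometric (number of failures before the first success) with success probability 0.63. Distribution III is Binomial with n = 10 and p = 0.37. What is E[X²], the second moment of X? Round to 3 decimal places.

For each component E[X²] = Var + (mean)², giving I: 16.36; II: 1.27715; III: 16.021.
Overall E[X²] = 0.41·16.36 + 0.15·1.27715 + 0.44·16.021 = 13.9484.

13.948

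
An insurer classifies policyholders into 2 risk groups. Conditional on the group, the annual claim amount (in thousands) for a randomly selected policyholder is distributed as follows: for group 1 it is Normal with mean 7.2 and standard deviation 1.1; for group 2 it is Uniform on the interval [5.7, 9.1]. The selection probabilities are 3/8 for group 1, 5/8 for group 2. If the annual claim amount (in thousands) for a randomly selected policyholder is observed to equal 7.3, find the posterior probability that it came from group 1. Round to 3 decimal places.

Likelihoods f(7.3 | ·): 1: 0.361179; 2: 0.294118.
Posterior ∝ prior × likelihood. Numerator for 1: 0.375·0.361179 = 0.135442.
Normalizing constant: 0.375·0.361179 + 0.625·0.294118 = 0.319266.
P(1 | observation) = 0.135442 / 0.319266 = 0.42423.

0.424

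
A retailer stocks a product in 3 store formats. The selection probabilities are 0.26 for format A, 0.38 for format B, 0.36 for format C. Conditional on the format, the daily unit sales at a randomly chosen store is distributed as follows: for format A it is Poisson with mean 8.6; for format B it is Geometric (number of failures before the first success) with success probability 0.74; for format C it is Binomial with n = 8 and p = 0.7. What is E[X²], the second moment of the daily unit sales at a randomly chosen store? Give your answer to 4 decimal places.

For each component E[X²] = Var + (mean)², giving A: 82.56; B: 0.598247; C: 33.04.
Overall E[X²] = 0.26·82.56 + 0.38·0.598247 + 0.36·33.04 = 33.5873.

33.5873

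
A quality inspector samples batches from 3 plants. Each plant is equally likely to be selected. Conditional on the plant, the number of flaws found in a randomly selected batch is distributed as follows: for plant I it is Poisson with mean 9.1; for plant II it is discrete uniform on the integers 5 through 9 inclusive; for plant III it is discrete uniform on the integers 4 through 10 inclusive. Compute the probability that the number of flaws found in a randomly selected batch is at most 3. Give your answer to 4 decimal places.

0.0066

Conditional on each plant, P(X ≤ 3): I: 0.019776; II: 0; III: 0.
By total probability, P(X ≤ 3) = 0.333333·0.019776 + 0.333333·0 + 0.333333·0 = 0.00659201.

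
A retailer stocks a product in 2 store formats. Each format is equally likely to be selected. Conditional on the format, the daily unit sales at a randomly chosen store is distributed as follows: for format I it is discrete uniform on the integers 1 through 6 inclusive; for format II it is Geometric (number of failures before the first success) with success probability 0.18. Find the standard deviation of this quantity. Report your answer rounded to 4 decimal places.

3.7936

Per component, I: μ=3.5, E[X²]=15.1667; II: μ=4.55556, E[X²]=46.0617.
E[X] = 0.5·3.5 + 0.5·4.55556 = 4.02778.
E[X²] = 0.5·15.1667 + 0.5·46.0617 = 30.6142.
Var(X) = E[X²] − (E[X])² = 30.6142 − 16.223 = 14.3912.
SD(X) = √14.3912 = 3.79357.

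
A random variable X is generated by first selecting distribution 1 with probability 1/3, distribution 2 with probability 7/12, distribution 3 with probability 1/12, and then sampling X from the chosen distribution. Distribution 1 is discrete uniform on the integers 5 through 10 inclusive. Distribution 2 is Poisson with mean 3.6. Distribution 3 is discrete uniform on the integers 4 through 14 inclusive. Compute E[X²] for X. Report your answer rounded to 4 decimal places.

36.9656

For each component E[X²] = Var + (mean)², giving 1: 59.1667; 2: 16.56; 3: 91.
Overall E[X²] = 0.333333·59.1667 + 0.583333·16.56 + 0.0833333·91 = 36.9656.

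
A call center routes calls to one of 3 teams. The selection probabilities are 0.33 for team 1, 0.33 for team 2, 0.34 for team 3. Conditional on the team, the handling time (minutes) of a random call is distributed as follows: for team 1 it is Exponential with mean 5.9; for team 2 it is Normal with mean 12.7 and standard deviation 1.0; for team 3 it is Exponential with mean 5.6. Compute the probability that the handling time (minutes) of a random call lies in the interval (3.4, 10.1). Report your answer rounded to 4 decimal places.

0.2567

Conditional on each team, P(3.4 < X < 10.1): 1: 0.381461; 2: 0.00466119; 3: 0.380196.
By total probability, P(3.4 < X < 10.1) = 0.33·0.381461 + 0.33·0.00466119 + 0.34·0.380196 = 0.256687.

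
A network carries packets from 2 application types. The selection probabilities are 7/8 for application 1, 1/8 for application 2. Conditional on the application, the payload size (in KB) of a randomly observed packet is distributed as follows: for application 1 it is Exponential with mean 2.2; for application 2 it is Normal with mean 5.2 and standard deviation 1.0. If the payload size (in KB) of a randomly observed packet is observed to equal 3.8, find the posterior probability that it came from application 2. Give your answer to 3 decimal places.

Likelihoods f(3.8 | ·): 1: 0.0808039; 2: 0.149727.
Posterior ∝ prior × likelihood. Numerator for 2: 0.125·0.149727 = 0.0187159.
Normalizing constant: 0.875·0.0808039 + 0.125·0.149727 = 0.0894193.
P(2 | observation) = 0.0187159 / 0.0894193 = 0.209305.

0.209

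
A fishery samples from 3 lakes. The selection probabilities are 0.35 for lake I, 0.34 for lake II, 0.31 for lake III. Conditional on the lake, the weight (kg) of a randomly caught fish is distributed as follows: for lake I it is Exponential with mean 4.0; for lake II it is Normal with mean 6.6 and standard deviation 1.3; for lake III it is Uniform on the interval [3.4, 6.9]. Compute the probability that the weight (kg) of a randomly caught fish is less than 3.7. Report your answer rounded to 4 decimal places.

Conditional on each lake, P(X < 3.7): I: 0.603469; II: 0.0128482; III: 0.0857143.
By total probability, P(X < 3.7) = 0.35·0.603469 + 0.34·0.0128482 + 0.31·0.0857143 = 0.242154.

0.2422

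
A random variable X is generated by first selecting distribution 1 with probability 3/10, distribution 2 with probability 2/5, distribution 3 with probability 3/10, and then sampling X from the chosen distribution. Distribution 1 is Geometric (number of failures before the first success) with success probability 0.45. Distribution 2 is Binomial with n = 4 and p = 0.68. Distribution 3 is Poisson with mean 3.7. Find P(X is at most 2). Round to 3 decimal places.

Conditional on each component, P(X ≤ 2): 1: 0.833625; 2: 0.383713; 3: 0.285433.
By total probability, P(X ≤ 2) = 0.3·0.833625 + 0.4·0.383713 + 0.3·0.285433 = 0.489203.

0.489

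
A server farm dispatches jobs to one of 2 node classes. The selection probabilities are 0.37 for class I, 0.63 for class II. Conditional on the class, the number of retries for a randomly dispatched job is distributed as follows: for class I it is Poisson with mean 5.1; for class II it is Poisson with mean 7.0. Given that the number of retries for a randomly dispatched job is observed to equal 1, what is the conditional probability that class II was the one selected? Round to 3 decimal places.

Likelihoods P(X=1 | ·): I: 0.0310934; II: 0.00638317.
Posterior ∝ prior × likelihood. Numerator for II: 0.63·0.00638317 = 0.0040214.
Normalizing constant: 0.37·0.0310934 + 0.63·0.00638317 = 0.015526.
P(II | observation) = 0.0040214 / 0.015526 = 0.259011.

0.259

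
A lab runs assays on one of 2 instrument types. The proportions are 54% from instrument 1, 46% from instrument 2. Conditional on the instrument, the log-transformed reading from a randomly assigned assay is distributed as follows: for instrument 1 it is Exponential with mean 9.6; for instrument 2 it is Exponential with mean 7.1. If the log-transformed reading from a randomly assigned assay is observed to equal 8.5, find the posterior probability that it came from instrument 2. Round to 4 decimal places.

Likelihoods f(8.5 | ·): 1: 0.0429732; 2: 0.0425414.
Posterior ∝ prior × likelihood. Numerator for 2: 0.46·0.0425414 = 0.019569.
Normalizing constant: 0.54·0.0429732 + 0.46·0.0425414 = 0.0427745.
P(2 | observation) = 0.019569 / 0.0427745 = 0.457493.

0.4575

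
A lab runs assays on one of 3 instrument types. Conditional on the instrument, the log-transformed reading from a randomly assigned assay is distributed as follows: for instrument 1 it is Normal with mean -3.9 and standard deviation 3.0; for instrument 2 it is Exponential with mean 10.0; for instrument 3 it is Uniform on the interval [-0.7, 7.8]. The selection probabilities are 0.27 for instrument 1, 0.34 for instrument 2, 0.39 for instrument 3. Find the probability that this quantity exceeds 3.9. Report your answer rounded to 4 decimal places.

Conditional on each instrument, P(X > 3.9): 1: 0.00466119; 2: 0.677057; 3: 0.458824.
By total probability, P(X > 3.9) = 0.27·0.00466119 + 0.34·0.677057 + 0.39·0.458824 = 0.410399.

0.4104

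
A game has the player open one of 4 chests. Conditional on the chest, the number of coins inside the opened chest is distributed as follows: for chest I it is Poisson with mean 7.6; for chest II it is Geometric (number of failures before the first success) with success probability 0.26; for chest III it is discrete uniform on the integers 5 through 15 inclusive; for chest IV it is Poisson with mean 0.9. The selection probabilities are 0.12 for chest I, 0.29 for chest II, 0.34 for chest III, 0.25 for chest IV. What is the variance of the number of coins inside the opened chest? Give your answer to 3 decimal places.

22.439

Per component, I: μ=7.6, E[X²]=65.36; II: μ=2.84615, E[X²]=19.0473; III: μ=10, E[X²]=110; IV: μ=0.9, E[X²]=1.71.
E[X] = 0.12·7.6 + 0.29·2.84615 + 0.34·10 + 0.25·0.9 = 5.36238.
E[X²] = 0.12·65.36 + 0.29·19.0473 + 0.34·110 + 0.25·1.71 = 51.1944.
Var(X) = E[X²] − (E[X])² = 51.1944 − 28.7552 = 22.4393.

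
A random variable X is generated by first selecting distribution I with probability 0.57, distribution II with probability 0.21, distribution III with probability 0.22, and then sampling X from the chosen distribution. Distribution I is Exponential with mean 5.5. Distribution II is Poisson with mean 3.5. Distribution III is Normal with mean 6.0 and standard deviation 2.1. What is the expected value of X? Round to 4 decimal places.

Component means — I: 5.5; II: 3.5; III: 6.
E[X] = 0.57·5.5 + 0.21·3.5 + 0.22·6 = 5.19.

5.1900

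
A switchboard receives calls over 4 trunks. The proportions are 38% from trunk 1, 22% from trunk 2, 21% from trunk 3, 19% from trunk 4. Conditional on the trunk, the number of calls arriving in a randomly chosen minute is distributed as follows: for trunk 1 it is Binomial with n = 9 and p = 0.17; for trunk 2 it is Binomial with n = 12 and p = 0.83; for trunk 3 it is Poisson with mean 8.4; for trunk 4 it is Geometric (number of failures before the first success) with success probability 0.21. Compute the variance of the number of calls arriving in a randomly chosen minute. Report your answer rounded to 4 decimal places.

Per component, 1: μ=1.53, E[X²]=3.6108; 2: μ=9.96, E[X²]=100.895; 3: μ=8.4, E[X²]=78.96; 4: μ=3.7619, E[X²]=32.0658.
E[X] = 0.38·1.53 + 0.22·9.96 + 0.21·8.4 + 0.19·3.7619 = 5.25136.
E[X²] = 0.38·3.6108 + 0.22·100.895 + 0.21·78.96 + 0.19·32.0658 = 46.2431.
Var(X) = E[X²] − (E[X])² = 46.2431 − 27.5768 = 18.6663.

18.6663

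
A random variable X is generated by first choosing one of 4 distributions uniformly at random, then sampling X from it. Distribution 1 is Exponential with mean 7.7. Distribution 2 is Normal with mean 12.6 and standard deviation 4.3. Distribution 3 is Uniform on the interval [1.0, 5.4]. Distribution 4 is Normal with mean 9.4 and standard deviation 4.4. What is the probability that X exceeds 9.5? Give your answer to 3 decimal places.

Conditional on each component, P(X > 9.5): 1: 0.291194; 2: 0.764524; 3: 0; 4: 0.490934.
By total probability, P(X > 9.5) = 0.25·0.291194 + 0.25·0.764524 + 0.25·0 + 0.25·0.490934 = 0.386663.

0.387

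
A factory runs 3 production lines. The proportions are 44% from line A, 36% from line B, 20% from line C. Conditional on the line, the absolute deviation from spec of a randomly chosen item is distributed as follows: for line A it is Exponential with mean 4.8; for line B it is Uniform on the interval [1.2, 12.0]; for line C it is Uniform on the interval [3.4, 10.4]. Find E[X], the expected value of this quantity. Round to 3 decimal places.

5.868

Component means — A: 4.8; B: 6.6; C: 6.9.
E[X] = 0.44·4.8 + 0.36·6.6 + 0.2·6.9 = 5.868.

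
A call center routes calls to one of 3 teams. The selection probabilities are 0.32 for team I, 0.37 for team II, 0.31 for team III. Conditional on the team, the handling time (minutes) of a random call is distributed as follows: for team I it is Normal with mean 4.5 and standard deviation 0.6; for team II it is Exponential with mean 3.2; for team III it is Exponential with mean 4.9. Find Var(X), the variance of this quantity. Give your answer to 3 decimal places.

11.895

Per component, I: μ=4.5, E[X²]=20.61; II: μ=3.2, E[X²]=20.48; III: μ=4.9, E[X²]=48.02.
E[X] = 0.32·4.5 + 0.37·3.2 + 0.31·4.9 = 4.143.
E[X²] = 0.32·20.61 + 0.37·20.48 + 0.31·48.02 = 29.059.
Var(X) = E[X²] − (E[X])² = 29.059 − 17.1644 = 11.8946.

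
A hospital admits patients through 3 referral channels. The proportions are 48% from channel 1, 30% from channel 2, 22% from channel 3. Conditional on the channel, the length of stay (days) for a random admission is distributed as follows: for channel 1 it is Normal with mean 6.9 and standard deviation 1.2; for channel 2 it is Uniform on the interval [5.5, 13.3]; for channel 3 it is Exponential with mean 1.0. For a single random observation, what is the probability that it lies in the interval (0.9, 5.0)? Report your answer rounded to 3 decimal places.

0.115

Conditional on each channel, P(0.9 < X < 5.0): 1: 0.0566725; 2: 0; 3: 0.399832.
By total probability, P(0.9 < X < 5.0) = 0.48·0.0566725 + 0.3·0 + 0.22·0.399832 = 0.115166.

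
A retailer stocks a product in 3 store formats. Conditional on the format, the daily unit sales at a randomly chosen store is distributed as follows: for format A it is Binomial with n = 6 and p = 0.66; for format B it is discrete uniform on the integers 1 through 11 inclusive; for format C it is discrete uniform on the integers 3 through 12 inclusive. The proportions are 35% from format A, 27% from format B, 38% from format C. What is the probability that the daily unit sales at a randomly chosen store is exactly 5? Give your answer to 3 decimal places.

0.152

Conditional on each format, P(X = 5): A: 0.255476; B: 0.0909091; C: 0.1.
By total probability, P(X = 5) = 0.35·0.255476 + 0.27·0.0909091 + 0.38·0.1 = 0.151962.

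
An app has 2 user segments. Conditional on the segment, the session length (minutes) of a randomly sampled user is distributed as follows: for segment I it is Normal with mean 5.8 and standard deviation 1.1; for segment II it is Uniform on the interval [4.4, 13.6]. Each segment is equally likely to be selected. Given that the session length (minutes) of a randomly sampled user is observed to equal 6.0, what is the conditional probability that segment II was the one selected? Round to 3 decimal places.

0.234

Likelihoods f(6.0 | ·): I: 0.356729; II: 0.108696.
Posterior ∝ prior × likelihood. Numerator for II: 0.5·0.108696 = 0.0543478.
Normalizing constant: 0.5·0.356729 + 0.5·0.108696 = 0.232713.
P(II | observation) = 0.0543478 / 0.232713 = 0.233541.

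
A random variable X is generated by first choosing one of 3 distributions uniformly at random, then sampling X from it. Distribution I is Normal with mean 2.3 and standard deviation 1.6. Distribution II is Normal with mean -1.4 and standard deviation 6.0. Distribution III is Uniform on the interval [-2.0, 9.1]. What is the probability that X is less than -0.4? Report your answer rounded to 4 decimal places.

0.2520

Conditional on each component, P(X < -0.4): I: 0.0457536; II: 0.566184; III: 0.144144.
By total probability, P(X < -0.4) = 0.333333·0.0457536 + 0.333333·0.566184 + 0.333333·0.144144 = 0.252027.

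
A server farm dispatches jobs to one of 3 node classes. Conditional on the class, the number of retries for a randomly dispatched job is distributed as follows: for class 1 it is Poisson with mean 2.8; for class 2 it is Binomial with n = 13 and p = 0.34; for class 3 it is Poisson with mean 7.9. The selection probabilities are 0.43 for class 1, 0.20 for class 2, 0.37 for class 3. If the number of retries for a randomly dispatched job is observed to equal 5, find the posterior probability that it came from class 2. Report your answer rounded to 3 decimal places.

Likelihoods P(X=5 | ·): 1: 0.0872136; 2: 0.210535; 3: 0.0950666.
Posterior ∝ prior × likelihood. Numerator for 2: 0.2·0.210535 = 0.042107.
Normalizing constant: 0.43·0.0872136 + 0.2·0.210535 + 0.37·0.0950666 = 0.114784.
P(2 | observation) = 0.042107 / 0.114784 = 0.366839.

0.367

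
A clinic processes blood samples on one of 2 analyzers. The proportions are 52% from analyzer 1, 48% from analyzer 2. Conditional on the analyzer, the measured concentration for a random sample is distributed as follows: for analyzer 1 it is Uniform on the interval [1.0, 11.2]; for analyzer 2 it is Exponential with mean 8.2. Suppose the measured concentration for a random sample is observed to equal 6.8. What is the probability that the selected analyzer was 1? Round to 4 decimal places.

0.6662

Likelihoods f(6.8 | ·): 1: 0.0980392; 2: 0.0532157.
Posterior ∝ prior × likelihood. Numerator for 1: 0.52·0.0980392 = 0.0509804.
Normalizing constant: 0.52·0.0980392 + 0.48·0.0532157 = 0.0765239.
P(1 | observation) = 0.0509804 / 0.0765239 = 0.666202.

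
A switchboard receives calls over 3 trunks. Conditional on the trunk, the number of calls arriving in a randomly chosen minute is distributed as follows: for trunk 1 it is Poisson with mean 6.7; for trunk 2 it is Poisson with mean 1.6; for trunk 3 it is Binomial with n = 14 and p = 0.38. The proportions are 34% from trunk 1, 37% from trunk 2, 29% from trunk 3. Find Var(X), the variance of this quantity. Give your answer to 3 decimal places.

8.771

Per component, 1: μ=6.7, E[X²]=51.59; 2: μ=1.6, E[X²]=4.16; 3: μ=5.32, E[X²]=31.6008.
E[X] = 0.34·6.7 + 0.37·1.6 + 0.29·5.32 = 4.4128.
E[X²] = 0.34·51.59 + 0.37·4.16 + 0.29·31.6008 = 28.244.
Var(X) = E[X²] − (E[X])² = 28.244 − 19.4728 = 8.77123.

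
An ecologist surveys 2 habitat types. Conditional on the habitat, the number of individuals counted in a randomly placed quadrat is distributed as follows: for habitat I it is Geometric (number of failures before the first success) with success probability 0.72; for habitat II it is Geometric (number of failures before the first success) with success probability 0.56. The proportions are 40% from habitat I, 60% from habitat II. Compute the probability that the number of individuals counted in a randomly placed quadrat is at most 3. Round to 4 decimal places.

0.9751

Conditional on each habitat, P(X ≤ 3): I: 0.993853; II: 0.962519.
By total probability, P(X ≤ 3) = 0.4·0.993853 + 0.6·0.962519 = 0.975053.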